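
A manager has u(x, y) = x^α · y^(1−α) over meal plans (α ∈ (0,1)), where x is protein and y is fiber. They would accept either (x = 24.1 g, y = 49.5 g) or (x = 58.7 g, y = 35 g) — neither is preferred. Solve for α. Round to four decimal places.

α ≈ 0.2802

Set the two utilities equal: 24.1^α·49.5^(1−α) = 58.7^α·35^(1−α).
Taking logs: α·ln 24.1 + (1−α)·ln 49.5 = α·ln 58.7 + (1−α)·ln 35, i.e. α·-0.8902279 = (1−α)·-0.3466246.
With A = -0.8902279 and B = -0.3466246: α·A = (1−α)·B, so α = B/(A+B) = -0.3466246/-1.2368525 ≈ 0.2802.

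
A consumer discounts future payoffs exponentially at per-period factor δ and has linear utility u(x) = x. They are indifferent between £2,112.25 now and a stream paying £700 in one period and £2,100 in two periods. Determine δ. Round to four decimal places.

δ ≈ 0.8500

Equating present values: 2112.25 = 700δ + 2100δ².
So 2100δ² + 700δ − 2112.25 = 0.
δ = (−700 + √(700² + 4·2100·2112.25)) / (2·2100) = (−700 + √18232900.00) / 4200 ≈ 0.8500.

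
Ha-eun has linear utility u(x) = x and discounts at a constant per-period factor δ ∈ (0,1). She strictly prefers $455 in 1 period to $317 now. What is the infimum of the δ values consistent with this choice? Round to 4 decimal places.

Under u(x) = x this choice says 317 < δ·455.
Dividing through by 455 gives δ > 0.69670.

δ > 0.6967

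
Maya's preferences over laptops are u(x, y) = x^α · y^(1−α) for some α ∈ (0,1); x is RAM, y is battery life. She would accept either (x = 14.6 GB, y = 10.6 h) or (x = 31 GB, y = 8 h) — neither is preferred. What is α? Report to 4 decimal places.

The Cobb–Douglas utilities coincide, so 14.6^α·10.6^(1−α) = 31^α·8^(1−α).
Rearrange to (14.6/31)^α = (8/10.6)^(1−α) and take logs: α·-0.7529657 = (1−α)·-0.2814125.
So α/(1−α) = (-0.2814125)/(-0.7529657) = 0.3737388, and α = 0.3737388/1.3737388 ≈ 0.2721.

α ≈ 0.2721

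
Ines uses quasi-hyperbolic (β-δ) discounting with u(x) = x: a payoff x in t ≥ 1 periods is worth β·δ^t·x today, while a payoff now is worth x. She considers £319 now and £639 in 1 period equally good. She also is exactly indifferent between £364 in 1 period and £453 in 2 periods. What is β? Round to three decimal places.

β ≈ 0.621

From the later pair, β·δ^1·364 = β·δ^2·453; dividing through, δ = 364/453 = 0.80353.
Now use the now-vs-future pair: 319 = β·δ·639 gives β = 319/(0.80353·639) ≈ 0.621.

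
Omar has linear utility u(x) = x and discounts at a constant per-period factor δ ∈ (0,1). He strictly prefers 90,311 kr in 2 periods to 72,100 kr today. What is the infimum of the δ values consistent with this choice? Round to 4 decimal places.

Under u(x) = x this choice says 72100 < δ^2·90311.
Hence δ^2 > 72100/90311 = 0.79835, and x ↦ x^(1/2) is increasing on (0,∞).
δ > 0.79835^(1/2) = 0.8935.

δ > 0.8935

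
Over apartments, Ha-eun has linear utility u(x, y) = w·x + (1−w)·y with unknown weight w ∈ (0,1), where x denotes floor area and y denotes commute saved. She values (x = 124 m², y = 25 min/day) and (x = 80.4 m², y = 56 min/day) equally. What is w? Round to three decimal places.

u(124,25) = u(80.4,56) means w·124 + (1−w)·25 = w·80.4 + (1−w)·56.
Collecting terms: w·43.6 = (1−w)·31.
Hence w = 31/(43.6+31) = 31/74.6 = 0.416.

w = 0.416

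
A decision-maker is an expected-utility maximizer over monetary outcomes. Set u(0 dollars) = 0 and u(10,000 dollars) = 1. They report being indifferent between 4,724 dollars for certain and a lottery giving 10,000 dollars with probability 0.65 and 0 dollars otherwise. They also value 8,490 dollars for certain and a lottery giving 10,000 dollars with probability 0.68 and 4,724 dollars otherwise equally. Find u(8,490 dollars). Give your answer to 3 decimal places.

From the first indifference, u(4,724 dollars) = 0.65·u(10,000 dollars) + 0.35·u(0 dollars) = 0.65·1 + 0.35·0 = 0.65.
The second indifference gives u(8,490 dollars) = 0.68·u(10,000 dollars) + 0.32·u(4,724 dollars) = 0.68·1.00 + 0.32·0.65 = 0.8880.

0.888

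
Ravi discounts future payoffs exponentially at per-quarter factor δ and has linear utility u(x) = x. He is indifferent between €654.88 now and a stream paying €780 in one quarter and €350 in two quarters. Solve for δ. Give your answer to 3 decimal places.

δ ≈ 0.650

Present value of the stream is 780·δ + 350·δ². Indifference gives 780δ + 350δ² = 654.88.
So 350δ² + 780δ − 654.88 = 0.
By the quadratic formula (taking the positive root), δ = (−780 + √1525232.00) / 700 ≈ 0.650.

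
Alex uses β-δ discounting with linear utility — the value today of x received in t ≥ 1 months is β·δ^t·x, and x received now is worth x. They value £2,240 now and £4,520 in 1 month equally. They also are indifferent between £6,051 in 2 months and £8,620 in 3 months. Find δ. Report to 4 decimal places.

δ ≈ 0.7020

The second indifference involves only future payoffs, so β cancels: β·δ^2·6051 = β·δ^3·8620, giving δ = 6051/8620 = 0.70197.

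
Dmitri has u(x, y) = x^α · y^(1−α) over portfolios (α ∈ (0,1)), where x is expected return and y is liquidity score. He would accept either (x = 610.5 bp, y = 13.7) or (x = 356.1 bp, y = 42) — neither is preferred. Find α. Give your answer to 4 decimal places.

α ≈ 0.6751

The Cobb–Douglas utilities coincide, so 610.5^α·13.7^(1−α) = 356.1^α·42^(1−α).
Taking logs: α·ln 610.5 + (1−α)·ln 13.7 = α·ln 356.1 + (1−α)·ln 42, i.e. α·0.5390667 = (1−α)·1.1202738.
With A = 0.5390667 and B = 1.1202738: α·A = (1−α)·B, so α = B/(A+B) = 1.1202738/1.6593405 ≈ 0.6751.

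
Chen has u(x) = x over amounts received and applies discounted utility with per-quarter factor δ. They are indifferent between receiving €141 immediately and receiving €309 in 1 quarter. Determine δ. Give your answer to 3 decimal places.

The payoff in 1 quarter is discounted by δ, so u(141) = δ·u(309) and δ = u(141)/u(309).
With u(x) = x: δ = 141/309 = 0.45631.

δ ≈ 0.456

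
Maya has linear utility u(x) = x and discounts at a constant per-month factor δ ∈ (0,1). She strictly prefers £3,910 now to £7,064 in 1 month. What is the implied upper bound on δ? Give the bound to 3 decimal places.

δ < 0.554

The preference means 3910 > δ·7064.
Dividing through by 7064 gives δ < 0.55351.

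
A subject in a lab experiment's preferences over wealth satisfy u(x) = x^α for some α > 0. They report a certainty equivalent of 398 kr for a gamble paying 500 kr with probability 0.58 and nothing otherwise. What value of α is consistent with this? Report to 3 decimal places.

α ≈ 2.388

Since u(0) = 0, the lottery's EU is 0.58·500^α.
Indifference: 398^α = 0.58·500^α, so (398/500)^α = 0.58.
α = ln(0.58) / ln(398/500) = -0.544727/-0.228156 ≈ 2.388.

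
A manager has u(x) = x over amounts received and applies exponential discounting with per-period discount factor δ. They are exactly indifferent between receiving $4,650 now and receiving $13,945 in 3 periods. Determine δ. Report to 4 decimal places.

δ ≈ 0.6934

Indifference means u(4650) = δ^3 · u(13945), so δ^3 = u(4650)/u(13945).
With u(x) = x: δ^3 = 4650/13945 = 0.33345.
Hence δ = (0.33345)^(1/3) = 0.693444.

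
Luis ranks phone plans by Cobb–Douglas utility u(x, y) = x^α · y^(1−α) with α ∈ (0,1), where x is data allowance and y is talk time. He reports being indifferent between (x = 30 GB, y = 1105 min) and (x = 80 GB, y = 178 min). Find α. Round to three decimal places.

Set the two utilities equal: 30^α·1105^(1−α) = 80^α·178^(1−α).
Taking logs: α·ln 30 + (1−α)·ln 1105 = α·ln 80 + (1−α)·ln 178, i.e. α·-0.980829 = (1−α)·-1.825817.
So α/(1−α) = (-1.825817)/(-0.980829) = 1.861504, and α = 1.861504/2.861504 ≈ 0.651.

α ≈ 0.651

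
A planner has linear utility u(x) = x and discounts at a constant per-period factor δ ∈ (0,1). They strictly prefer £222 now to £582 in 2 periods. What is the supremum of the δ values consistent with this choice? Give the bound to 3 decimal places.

Comparing present values: 222 > δ^2·582.
Dividing by 582: δ^2 < 0.38144. Both sides are positive, so the square root keeps the direction.
δ < (222/582)^(1/2) ≈ 0.618.

δ < 0.618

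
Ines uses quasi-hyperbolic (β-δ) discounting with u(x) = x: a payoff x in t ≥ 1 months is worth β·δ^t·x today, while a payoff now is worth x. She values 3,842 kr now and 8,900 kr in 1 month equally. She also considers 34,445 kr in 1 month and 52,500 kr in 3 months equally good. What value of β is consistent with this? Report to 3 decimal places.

β ≈ 0.533

Both payoffs in the second observation are in the future, so β drops out: δ^1·34445 = δ^3·52500 ⇒ δ^2 = 34445/52500 = 0.65610, so δ = 0.81000.
Substituting δ into 3842 = β·δ·8900: β = 3842/(7208.974) ≈ 0.533.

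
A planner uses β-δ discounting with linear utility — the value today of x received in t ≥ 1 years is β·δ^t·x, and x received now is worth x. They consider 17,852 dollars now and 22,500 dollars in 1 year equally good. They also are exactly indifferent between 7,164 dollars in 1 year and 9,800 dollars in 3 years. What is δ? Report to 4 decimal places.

δ ≈ 0.8550

The second indifference involves only future payoffs, so β cancels: β·δ^1·7164 = β·δ^3·9800, giving δ^2 = 7164/9800 = 0.73102, so δ = 0.85500.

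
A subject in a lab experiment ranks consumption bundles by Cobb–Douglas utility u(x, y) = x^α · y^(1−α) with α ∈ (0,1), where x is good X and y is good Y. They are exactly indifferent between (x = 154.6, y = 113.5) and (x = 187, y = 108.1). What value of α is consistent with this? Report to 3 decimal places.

α ≈ 0.204

Indifference: 154.6^α · 113.5^(1−α) = 187^α · 108.1^(1−α).
Rearrange to (154.6/187)^α = (108.1/113.5)^(1−α) and take logs: α·-0.190267 = (1−α)·-0.048746.
Thus α·(-0.239013) = -0.048746, so α = -0.048746/-0.239013 ≈ 0.204.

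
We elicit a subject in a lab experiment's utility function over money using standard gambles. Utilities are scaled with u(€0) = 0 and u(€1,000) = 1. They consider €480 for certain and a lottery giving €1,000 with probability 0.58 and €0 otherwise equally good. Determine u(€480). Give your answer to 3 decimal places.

0.580

u(€480) equals the lottery's expected utility: 0.58·1 + 0.42·0 = 0.58.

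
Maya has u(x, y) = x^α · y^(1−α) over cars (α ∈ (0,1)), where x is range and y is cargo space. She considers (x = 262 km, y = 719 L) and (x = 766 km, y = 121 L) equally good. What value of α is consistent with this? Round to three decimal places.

Set the two utilities equal: 262^α·719^(1−α) = 766^α·121^(1−α).
(262/766)^α = (121/719)^(1−α); take logs: α·ln(262/766) = (1−α)·ln(121/719), i.e. α·-1.072838 = (1−α)·-1.782071.
So α/(1−α) = (-1.782071)/(-1.072838) = 1.661081, and α = 1.661081/2.661081 ≈ 0.624.

α ≈ 0.624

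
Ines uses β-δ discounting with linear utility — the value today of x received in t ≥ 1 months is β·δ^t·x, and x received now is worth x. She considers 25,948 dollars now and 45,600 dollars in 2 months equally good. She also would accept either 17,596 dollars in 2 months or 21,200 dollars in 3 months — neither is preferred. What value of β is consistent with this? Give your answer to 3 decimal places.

β ≈ 0.826

The second indifference involves only future payoffs, so β cancels: β·δ^2·17596 = β·δ^3·21200, giving δ = 17596/21200 = 0.83000.
The first indifference: 25948 = β·δ^2·45600, so β = 25948/(δ^2·45600) = 25948/(0.68890·45600) ≈ 0.826.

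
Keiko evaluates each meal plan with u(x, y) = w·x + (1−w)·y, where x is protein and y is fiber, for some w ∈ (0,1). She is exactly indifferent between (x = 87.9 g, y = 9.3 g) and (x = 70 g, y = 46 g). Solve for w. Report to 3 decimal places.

w = 0.672

Equating utilities: w·87.9 + (1−w)·9.3 = w·70 + (1−w)·46.
Rearranging, 17.9·w − 36.7·(1−w) = 0.
The marginal rate of substitution is 36.7/17.9, so w = 36.7/(17.9+36.7) = 0.672.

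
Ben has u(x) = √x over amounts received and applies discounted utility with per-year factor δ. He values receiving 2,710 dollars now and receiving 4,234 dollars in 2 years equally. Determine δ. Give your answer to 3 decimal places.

δ ≈ 0.894

Indifference means u(2710) = δ^2 · u(4234), so δ^2 = u(2710)/u(4234).
With u(x) = √x: δ^2 = √2710/√4234 = √(2710/4234) = 0.80004.
So δ = 0.80004^(1/2) ≈ 0.894.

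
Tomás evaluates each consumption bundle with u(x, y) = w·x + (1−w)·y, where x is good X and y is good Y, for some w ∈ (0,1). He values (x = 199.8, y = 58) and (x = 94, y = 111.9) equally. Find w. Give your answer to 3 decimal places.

w = 0.338

Indifference: w·199.8 + (1−w)·58 = w·94 + (1−w)·111.9.
Collecting terms: w·105.8 = (1−w)·53.9.
Hence w = 53.9/(105.8+53.9) = 53.9/159.7 = 0.338.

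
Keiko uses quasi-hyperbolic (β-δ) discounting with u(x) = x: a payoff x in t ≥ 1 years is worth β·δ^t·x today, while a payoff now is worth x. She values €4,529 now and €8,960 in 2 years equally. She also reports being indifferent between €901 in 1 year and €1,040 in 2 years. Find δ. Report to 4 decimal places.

δ ≈ 0.8663

Both payoffs in the second observation are in the future, so β drops out: δ^1·901 = δ^2·1040 ⇒ δ = 901/1040 = 0.86635.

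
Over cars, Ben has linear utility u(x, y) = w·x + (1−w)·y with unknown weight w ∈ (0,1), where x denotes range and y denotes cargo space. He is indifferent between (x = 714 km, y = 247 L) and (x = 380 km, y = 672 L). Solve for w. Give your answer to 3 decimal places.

Equating utilities: w·714 + (1−w)·247 = w·380 + (1−w)·672.
w·(714−380) = (1−w)·(672−247), i.e. w·334 = (1−w)·425.
Hence w = 425/(334+425) = 425/759 = 0.560.

w = 0.560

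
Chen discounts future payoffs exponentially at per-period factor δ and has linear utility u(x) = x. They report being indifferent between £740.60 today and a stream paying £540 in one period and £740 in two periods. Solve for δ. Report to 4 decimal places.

δ ≈ 0.7000

The stream is worth 540δ + 740δ² today, so 540δ + 740δ² = 740.60.
So 740δ² + 540δ − 740.60 = 0.
δ = (−540 + √(540² + 4·740·740.60)) / (2·740) = (−540 + √2483776.00) / 1480 ≈ 0.7000.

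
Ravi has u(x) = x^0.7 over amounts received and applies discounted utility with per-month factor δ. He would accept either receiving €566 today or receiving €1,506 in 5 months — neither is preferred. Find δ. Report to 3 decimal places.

Indifference means u(566) = δ^5 · u(1506), so δ^5 = u(566)/u(1506).
With u(x) = x^0.7: δ^5 = 566^0.7/1506^0.7 = (566/1506)^0.7 = 0.50407.
So δ = 0.50407^(1/5) ≈ 0.872.

δ ≈ 0.872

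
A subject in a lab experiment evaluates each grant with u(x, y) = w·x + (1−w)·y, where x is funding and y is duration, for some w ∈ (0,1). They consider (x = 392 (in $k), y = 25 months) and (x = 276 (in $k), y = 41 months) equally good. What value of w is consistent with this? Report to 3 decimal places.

Indifference: w·392 + (1−w)·25 = w·276 + (1−w)·41.
Collecting terms: w·116 = (1−w)·16.
The marginal rate of substitution is 16/116, so w = 16/(116+16) = 0.121.

w = 0.121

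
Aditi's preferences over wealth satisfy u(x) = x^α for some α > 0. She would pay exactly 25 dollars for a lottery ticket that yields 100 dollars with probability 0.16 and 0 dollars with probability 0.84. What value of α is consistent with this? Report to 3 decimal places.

The lottery's expected utility is 0.16·u(100) + 0.84·u(0) = 0.16·100^α (since u(0) = 0 for α > 0).
Equating: 25^α = 0.16·100^α, i.e. 0.2500^α = 0.16.
Take logs: α = ln 0.16 / ln(25/100) ≈ 1.32193.

α ≈ 1.322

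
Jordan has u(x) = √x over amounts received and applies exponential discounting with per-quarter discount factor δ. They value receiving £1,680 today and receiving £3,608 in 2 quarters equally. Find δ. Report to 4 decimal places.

The payoff in 2 quarters is discounted by δ^2, so u(1680) = δ^2·u(3608) and δ^2 = u(1680)/u(3608).
Since u(x) = √x, δ^2 = √(1680/3608) = 0.68237.
Taking the square root: δ = 0.68237^(1/2) ≈ 0.8261.

δ ≈ 0.8261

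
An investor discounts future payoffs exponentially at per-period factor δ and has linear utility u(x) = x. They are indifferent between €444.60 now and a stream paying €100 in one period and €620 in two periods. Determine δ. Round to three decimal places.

The stream is worth 100δ + 620δ² today, so 100δ + 620δ² = 444.60.
So 620δ² + 100δ − 444.60 = 0.
δ = (−100 + √(100² + 4·620·444.60)) / (2·620) = (−100 + √1112608.00) / 1240 ≈ 0.770.

δ ≈ 0.770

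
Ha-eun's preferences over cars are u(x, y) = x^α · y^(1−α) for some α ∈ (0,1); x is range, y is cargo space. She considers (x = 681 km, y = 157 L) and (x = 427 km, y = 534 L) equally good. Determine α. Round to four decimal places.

α ≈ 0.7240

Indifference: 681^α · 157^(1−α) = 427^α · 534^(1−α).
Taking logs: α·ln 681 + (1−α)·ln 157 = α·ln 427 + (1−α)·ln 534, i.e. α·0.4667783 = (1−α)·1.2241500.
With A = 0.4667783 and B = 1.2241500: α·A = (1−α)·B, so α = B/(A+B) = 1.2241500/1.6909283 ≈ 0.7240.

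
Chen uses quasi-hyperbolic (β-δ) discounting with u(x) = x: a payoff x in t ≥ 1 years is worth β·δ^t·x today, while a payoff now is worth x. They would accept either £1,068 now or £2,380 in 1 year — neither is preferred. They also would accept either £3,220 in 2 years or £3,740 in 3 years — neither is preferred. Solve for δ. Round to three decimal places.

δ ≈ 0.861

From the later pair, β·δ^2·3220 = β·δ^3·3740; dividing through, δ = 3220/3740 = 0.86096.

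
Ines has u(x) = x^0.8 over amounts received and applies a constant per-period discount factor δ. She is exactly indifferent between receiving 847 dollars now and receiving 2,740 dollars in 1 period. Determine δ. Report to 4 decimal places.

δ ≈ 0.3909

The payoff in 1 period is discounted by δ, so u(847) = δ·u(2740) and δ = u(847)/u(2740).
With u(x) = x^0.8: δ = 847^0.8/2740^0.8 = (847/2740)^0.8 = 0.39094.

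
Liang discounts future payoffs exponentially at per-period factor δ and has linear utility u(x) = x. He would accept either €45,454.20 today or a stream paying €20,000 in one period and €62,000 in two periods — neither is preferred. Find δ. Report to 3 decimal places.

δ ≈ 0.710

Present value of the stream is 20000·δ + 62000·δ². Indifference gives 20000δ + 62000δ² = 45454.20.
So 62000δ² + 20000δ − 45454.20 = 0.
By the quadratic formula (taking the positive root), δ = (−20000 + √11672641600.00) / 124000 ≈ 0.710.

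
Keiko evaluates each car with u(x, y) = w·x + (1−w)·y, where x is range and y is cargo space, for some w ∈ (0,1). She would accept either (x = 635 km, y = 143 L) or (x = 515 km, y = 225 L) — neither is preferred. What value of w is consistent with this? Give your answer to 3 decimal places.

Indifference: w·635 + (1−w)·143 = w·515 + (1−w)·225.
Rearranging, 120·w − 82·(1−w) = 0.
So w/(1−w) = 82/120 = 0.6833, giving w = 82/(120+82) = 0.406.

w = 0.406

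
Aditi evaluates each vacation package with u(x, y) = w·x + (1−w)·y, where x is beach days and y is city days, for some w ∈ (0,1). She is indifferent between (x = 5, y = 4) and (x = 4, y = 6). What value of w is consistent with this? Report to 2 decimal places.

Equating utilities: w·5 + (1−w)·4 = w·4 + (1−w)·6.
w·(5−4) = (1−w)·(6−4), i.e. w·1 = (1−w)·2.
Hence w = 2/(1+2) = 2/3 = 0.67.

w = 0.67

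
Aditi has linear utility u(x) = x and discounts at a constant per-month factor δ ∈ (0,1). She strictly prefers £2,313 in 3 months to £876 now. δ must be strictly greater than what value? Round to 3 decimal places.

The preference means 876 < δ^3·2313.
So δ^3 > 876/2313 = 0.37873; taking the cube root of both positive sides preserves the inequality.
δ > 0.37873^(1/3) = 0.724.

δ > 0.724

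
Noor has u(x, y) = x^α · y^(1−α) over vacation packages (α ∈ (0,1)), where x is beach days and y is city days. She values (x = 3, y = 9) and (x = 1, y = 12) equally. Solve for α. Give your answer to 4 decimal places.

α ≈ 0.2075

Set the two utilities equal: 3^α·9^(1−α) = 1^α·12^(1−α).
(3/1)^α = (12/9)^(1−α); take logs: α·ln(3/1) = (1−α)·ln(12/9), i.e. α·1.0986123 = (1−α)·0.2876821.
Thus α·(1.3862944) = 0.2876821, so α = 0.2876821/1.3862944 ≈ 0.2075.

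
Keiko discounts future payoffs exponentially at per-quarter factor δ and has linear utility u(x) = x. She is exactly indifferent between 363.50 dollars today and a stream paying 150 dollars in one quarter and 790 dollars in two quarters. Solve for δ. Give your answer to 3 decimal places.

Equating present values: 363.50 = 150δ + 790δ².
That is, 790δ² + 150δ − 363.50 = 0, a quadratic in δ.
The positive root is δ = [−150 + √(150² + 4·790·363.50)] / (2·790) = (−150 + 1082.201)/1580 ≈ 0.590.

δ ≈ 0.590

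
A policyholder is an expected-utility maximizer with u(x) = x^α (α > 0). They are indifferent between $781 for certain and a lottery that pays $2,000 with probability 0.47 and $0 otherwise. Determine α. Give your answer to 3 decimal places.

Since u(0) = 0, the lottery's EU is 0.47·2000^α.
Equating: 781^α = 0.47·2000^α, i.e. 0.3905^α = 0.47.
Taking logs: α·ln(781/2000) = ln(0.47), so α = -0.755023 / -0.940327 ≈ 0.803.

α ≈ 0.803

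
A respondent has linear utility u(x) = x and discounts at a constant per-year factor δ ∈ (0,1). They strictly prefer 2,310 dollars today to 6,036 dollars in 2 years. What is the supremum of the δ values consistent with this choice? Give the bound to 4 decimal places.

The preference means 2310 > δ^2·6036.
So δ^2 < 2310/6036 = 0.38270; taking the square root of both positive sides preserves the inequality.
δ < (2310/6036)^(1/2) ≈ 0.6186.

δ < 0.6186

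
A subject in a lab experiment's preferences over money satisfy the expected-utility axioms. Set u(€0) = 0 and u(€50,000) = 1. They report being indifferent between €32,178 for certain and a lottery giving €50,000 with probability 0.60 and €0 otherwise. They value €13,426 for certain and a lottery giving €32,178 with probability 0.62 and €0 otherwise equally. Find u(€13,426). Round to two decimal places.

0.37

The first gamble pins u(€32,178): it must equal 0.60·1 + 0.40·0 = 0.60.
Chaining: u(€13,426) = 0.62·0.60 + 0.38·0.00 = 0.3720.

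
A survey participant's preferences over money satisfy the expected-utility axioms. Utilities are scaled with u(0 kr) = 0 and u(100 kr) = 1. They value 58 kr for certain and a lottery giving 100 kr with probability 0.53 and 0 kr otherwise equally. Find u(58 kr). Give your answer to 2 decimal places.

0.53

u(58 kr) equals the lottery's expected utility: 0.53·1 + 0.47·0 = 0.53.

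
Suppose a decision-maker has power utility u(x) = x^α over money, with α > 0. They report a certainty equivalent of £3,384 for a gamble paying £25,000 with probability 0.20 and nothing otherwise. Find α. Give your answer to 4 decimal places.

EU(lottery) = 0.20·25000^α + 0.80·0 = 0.20·25000^α.
Setting u(3384) equal to that: 3384^α = 0.20·25000^α ⇒ (3384/25000)^α = 0.20.
Taking logs: α·ln(3384/25000) = ln(0.20), so α = -1.6094379 / -1.9998174 ≈ 0.8048.

α ≈ 0.8048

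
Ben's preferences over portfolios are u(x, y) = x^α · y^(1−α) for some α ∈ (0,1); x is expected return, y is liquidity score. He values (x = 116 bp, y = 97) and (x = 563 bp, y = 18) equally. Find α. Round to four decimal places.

Set the two utilities equal: 116^α·97^(1−α) = 563^α·18^(1−α).
(116/563)^α = (18/97)^(1−α); take logs: α·ln(116/563) = (1−α)·ln(18/97), i.e. α·-1.5796894 = (1−α)·-1.6843392.
With A = -1.5796894 and B = -1.6843392: α·A = (1−α)·B, so α = B/(A+B) = -1.6843392/-3.2640286 ≈ 0.5160.

α ≈ 0.5160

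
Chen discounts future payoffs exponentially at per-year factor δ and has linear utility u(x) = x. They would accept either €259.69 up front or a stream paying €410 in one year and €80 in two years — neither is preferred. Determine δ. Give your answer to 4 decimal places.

δ ≈ 0.5700

Present value of the stream is 410·δ + 80·δ². Indifference gives 410δ + 80δ² = 259.69.
So 80δ² + 410δ − 259.69 = 0.
δ = (−410 + √(410² + 4·80·259.69)) / (2·80) = (−410 + √251200.80) / 160 ≈ 0.5700.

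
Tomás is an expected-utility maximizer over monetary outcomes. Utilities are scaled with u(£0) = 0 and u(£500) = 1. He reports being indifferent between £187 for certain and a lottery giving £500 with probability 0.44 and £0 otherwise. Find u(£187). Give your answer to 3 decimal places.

u(£187) equals the lottery's expected utility: 0.44·1 + 0.56·0 = 0.44.

0.440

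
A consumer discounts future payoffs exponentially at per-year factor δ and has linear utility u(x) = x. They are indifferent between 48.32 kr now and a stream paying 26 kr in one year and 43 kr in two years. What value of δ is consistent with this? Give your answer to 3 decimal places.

Equating present values: 48.32 = 26δ + 43δ².
That is, 43δ² + 26δ − 48.32 = 0, a quadratic in δ.
By the quadratic formula (taking the positive root), δ = (−26 + √8987.04) / 86 ≈ 0.800.

δ ≈ 0.800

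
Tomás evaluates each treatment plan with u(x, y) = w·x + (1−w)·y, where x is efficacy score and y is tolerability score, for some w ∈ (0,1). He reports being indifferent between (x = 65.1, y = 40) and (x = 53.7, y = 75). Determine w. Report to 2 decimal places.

w = 0.75

u(65.1,40) = u(53.7,75) means w·65.1 + (1−w)·40 = w·53.7 + (1−w)·75.
Collecting terms: w·11.4 = (1−w)·35.
So w/(1−w) = 35/11.4 = 3.0702, giving w = 35/(11.4+35) = 0.75.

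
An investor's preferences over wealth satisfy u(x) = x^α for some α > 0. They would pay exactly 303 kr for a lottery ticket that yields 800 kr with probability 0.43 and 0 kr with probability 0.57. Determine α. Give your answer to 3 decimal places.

EU(lottery) = 0.43·800^α + 0.57·0 = 0.43·800^α.
Setting u(303) equal to that: 303^α = 0.43·800^α ⇒ (303/800)^α = 0.43.
Taking logs: α·ln(303/800) = ln(0.43), so α = -0.843970 / -0.970879 ≈ 0.869.

α ≈ 0.869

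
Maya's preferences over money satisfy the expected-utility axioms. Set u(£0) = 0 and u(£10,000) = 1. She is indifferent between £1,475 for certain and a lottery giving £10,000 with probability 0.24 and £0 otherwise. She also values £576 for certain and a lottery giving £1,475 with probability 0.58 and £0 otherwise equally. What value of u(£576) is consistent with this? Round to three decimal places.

0.139

First, u(£1,475) = 0.24·u(£10,000) + 0.76·u(£0) = 0.24.
The second indifference gives u(£576) = 0.58·u(£1,475) + 0.42·u(£0) = 0.58·0.24 + 0.42·0.00 = 0.1392.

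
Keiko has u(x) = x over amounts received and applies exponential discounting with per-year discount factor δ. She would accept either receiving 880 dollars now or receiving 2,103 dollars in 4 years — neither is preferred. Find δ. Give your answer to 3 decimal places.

Equating discounted utilities: u(880) = δ^4·u(2103) ⇒ δ^4 = u(880)/u(2103).
With u(x) = x: δ^4 = 880/2103 = 0.41845.
Taking the 4th root: δ = 0.41845^(1/4) ≈ 0.804.

δ ≈ 0.804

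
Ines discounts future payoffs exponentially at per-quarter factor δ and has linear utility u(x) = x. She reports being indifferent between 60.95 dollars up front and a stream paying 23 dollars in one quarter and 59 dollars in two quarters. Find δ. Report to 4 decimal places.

The stream is worth 23δ + 59δ² today, so 23δ + 59δ² = 60.95.
That is, 59δ² + 23δ − 60.95 = 0, a quadratic in δ.
δ = (−23 + √(23² + 4·59·60.95)) / (2·59) = (−23 + √14913.20) / 118 ≈ 0.8400.

δ ≈ 0.8400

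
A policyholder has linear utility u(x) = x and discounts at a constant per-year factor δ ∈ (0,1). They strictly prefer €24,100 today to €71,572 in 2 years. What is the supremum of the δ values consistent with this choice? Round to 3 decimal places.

δ < 0.580

Comparing present values: 24100 > δ^2·71572.
So δ^2 < 24100/71572 = 0.33672; taking the square root of both positive sides preserves the inequality.
δ < 0.33672^(1/2) = 0.580.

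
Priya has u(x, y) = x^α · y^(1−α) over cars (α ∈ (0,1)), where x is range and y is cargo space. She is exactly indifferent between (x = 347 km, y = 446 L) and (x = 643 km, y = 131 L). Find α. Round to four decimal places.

α ≈ 0.6651

Indifference: 347^α · 446^(1−α) = 643^α · 131^(1−α).
Rearrange to (347/643)^α = (131/446)^(1−α) and take logs: α·-0.6168199 = (1−α)·-1.2251216.
With A = -0.6168199 and B = -1.2251216: α·A = (1−α)·B, so α = B/(A+B) = -1.2251216/-1.8419415 ≈ 0.6651.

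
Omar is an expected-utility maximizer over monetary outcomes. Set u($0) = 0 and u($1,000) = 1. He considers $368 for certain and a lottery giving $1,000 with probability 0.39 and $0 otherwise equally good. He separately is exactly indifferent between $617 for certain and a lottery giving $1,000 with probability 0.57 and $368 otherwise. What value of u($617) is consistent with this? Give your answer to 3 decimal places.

0.738

From the first indifference, u($368) = 0.39·u($1,000) + 0.61·u($0) = 0.39·1 + 0.61·0 = 0.39.
Chaining: u($617) = 0.57·1.00 + 0.43·0.39 = 0.7377.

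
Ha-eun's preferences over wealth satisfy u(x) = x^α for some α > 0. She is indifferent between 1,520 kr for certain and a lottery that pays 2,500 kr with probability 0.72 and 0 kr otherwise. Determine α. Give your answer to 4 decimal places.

The lottery's expected utility is 0.72·u(2500) + 0.28·u(0) = 0.72·2500^α (since u(0) = 0 for α > 0).
Setting u(1520) equal to that: 1520^α = 0.72·2500^α ⇒ (1520/2500)^α = 0.72.
Taking logs: α·ln(1520/2500) = ln(0.72), so α = -0.3285041 / -0.4975804 ≈ 0.6602.

α ≈ 0.6602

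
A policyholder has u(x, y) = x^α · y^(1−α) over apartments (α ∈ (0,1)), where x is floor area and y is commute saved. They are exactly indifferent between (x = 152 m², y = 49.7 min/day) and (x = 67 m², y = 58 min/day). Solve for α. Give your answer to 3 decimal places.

α ≈ 0.159

Set the two utilities equal: 152^α·49.7^(1−α) = 67^α·58^(1−α).
(152/67)^α = (58/49.7)^(1−α); take logs: α·ln(152/67) = (1−α)·ln(58/49.7), i.e. α·0.819188 = (1−α)·0.154438.
Thus α·(0.973626) = 0.154438, so α = 0.154438/0.973626 ≈ 0.159.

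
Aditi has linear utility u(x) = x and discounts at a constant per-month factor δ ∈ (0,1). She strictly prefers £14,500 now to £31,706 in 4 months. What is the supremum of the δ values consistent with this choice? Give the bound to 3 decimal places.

δ < 0.822

The preference means 14500 > δ^4·31706.
So δ^4 < 14500/31706 = 0.45733; taking the 4th root of both positive sides preserves the inequality.
δ < 0.45733^(1/4) = 0.822.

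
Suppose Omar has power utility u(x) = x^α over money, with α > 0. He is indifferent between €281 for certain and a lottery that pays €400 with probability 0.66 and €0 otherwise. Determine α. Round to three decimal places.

EU(lottery) = 0.66·400^α + 0.34·0 = 0.66·400^α.
Indifference: 281^α = 0.66·400^α, so (281/400)^α = 0.66.
Take logs: α = ln 0.66 / ln(281/400) ≈ 1.17673.

α ≈ 1.177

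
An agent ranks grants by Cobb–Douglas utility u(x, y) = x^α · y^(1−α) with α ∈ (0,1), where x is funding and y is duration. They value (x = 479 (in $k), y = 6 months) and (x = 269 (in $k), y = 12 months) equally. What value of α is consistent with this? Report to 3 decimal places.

Indifference: 479^α · 6^(1−α) = 269^α · 12^(1−α).
Taking logs: α·ln 479 + (1−α)·ln 6 = α·ln 269 + (1−α)·ln 12, i.e. α·0.576989 = (1−α)·0.693147.
So α/(1−α) = (0.693147)/(0.576989) = 1.201318, and α = 1.201318/2.201318 ≈ 0.546.

α ≈ 0.546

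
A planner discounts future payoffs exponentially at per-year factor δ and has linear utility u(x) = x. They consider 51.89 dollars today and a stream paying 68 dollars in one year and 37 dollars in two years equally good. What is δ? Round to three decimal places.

δ ≈ 0.580

The stream is worth 68δ + 37δ² today, so 68δ + 37δ² = 51.89.
That is, 37δ² + 68δ − 51.89 = 0, a quadratic in δ.
By the quadratic formula (taking the positive root), δ = (−68 + √12303.72) / 74 ≈ 0.580.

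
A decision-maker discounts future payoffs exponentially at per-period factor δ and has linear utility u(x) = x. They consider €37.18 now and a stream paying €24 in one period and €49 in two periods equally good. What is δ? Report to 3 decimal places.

Present value of the stream is 24·δ + 49·δ². Indifference gives 24δ + 49δ² = 37.18.
That is, 49δ² + 24δ − 37.18 = 0, a quadratic in δ.
The positive root is δ = [−24 + √(24² + 4·49·37.18)] / (2·49) = (−24 + 88.675)/98 ≈ 0.660.

δ ≈ 0.660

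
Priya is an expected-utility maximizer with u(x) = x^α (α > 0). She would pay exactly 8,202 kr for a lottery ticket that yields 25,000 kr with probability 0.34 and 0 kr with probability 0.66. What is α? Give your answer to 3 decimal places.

α ≈ 0.968

Since u(0) = 0, the lottery's EU is 0.34·25000^α.
Equating: 8202^α = 0.34·25000^α, i.e. 0.3281^α = 0.34.
Taking logs: α·ln(8202/25000) = ln(0.34), so α = -1.078810 / -1.114498 ≈ 0.968.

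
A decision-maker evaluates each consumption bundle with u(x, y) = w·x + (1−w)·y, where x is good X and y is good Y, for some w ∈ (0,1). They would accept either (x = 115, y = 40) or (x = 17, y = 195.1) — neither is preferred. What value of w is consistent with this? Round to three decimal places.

Indifference: w·115 + (1−w)·40 = w·17 + (1−w)·195.1.
Collecting terms: w·98 = (1−w)·155.1.
So w/(1−w) = 155.1/98 = 1.5827, giving w = 155.1/(98+155.1) = 0.613.

w = 0.613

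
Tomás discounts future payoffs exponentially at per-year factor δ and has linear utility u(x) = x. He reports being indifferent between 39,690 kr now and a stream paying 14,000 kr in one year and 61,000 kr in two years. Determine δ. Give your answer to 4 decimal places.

δ ≈ 0.7000

Equating present values: 39690 = 14000δ + 61000δ².
That is, 61000δ² + 14000δ − 39690 = 0, a quadratic in δ.
The positive root is δ = [−14000 + √(14000² + 4·61000·39690)] / (2·61000) = (−14000 + 99400.000)/122000 ≈ 0.7000.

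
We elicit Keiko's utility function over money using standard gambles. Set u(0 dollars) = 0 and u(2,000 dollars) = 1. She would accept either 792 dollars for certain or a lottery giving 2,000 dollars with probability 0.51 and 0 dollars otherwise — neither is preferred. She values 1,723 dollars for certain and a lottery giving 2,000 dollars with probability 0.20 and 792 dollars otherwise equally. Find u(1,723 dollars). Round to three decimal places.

0.608

From the first indifference, u(792 dollars) = 0.51·u(2,000 dollars) + 0.49·u(0 dollars) = 0.51·1 + 0.49·0 = 0.51.
The second indifference gives u(1,723 dollars) = 0.20·u(2,000 dollars) + 0.80·u(792 dollars) = 0.20·1.00 + 0.80·0.51 = 0.6080.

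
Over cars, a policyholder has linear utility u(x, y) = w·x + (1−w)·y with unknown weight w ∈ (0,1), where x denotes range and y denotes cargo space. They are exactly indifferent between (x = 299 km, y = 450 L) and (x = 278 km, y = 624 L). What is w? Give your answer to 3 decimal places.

u(299,450) = u(278,624) means w·299 + (1−w)·450 = w·278 + (1−w)·624.
Collecting terms: w·21 = (1−w)·174.
The marginal rate of substitution is 174/21, so w = 174/(21+174) = 0.892.

w = 0.892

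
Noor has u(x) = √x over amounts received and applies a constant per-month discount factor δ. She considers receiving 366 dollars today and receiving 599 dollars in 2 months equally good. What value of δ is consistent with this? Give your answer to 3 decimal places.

Equating discounted utilities: u(366) = δ^2·u(599) ⇒ δ^2 = u(366)/u(599).
Since u(x) = √x, δ^2 = √(366/599) = 0.78168.
Hence δ = (0.78168)^(1/2) = 0.88412.

δ ≈ 0.884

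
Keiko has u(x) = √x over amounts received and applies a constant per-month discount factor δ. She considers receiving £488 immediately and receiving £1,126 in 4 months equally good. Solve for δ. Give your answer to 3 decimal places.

Indifference means u(488) = δ^4 · u(1126), so δ^4 = u(488)/u(1126).
With u(x) = √x: δ^4 = √488/√1126 = √(488/1126) = 0.65833.
Hence δ = (0.65833)^(1/4) = 0.90076.

δ ≈ 0.901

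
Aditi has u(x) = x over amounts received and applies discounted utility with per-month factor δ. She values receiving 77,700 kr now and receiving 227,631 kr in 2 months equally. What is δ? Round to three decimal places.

δ ≈ 0.584

Indifference means u(77700) = δ^2 · u(227631), so δ^2 = u(77700)/u(227631).
With u(x) = x: δ^2 = 77700/227631 = 0.34134.
Hence δ = (0.34134)^(1/2) = 0.58424.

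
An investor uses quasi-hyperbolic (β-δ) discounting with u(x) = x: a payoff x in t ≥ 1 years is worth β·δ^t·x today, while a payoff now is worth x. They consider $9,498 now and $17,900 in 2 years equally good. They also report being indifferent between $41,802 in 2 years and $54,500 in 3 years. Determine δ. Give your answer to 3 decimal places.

The second indifference involves only future payoffs, so β cancels: β·δ^2·41802 = β·δ^3·54500, giving δ = 41802/54500 = 0.76701.

δ ≈ 0.767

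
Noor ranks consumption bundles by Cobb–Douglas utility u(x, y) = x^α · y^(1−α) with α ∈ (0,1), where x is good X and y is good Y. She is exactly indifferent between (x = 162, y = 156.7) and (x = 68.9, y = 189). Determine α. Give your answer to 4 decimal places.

α ≈ 0.1798

The Cobb–Douglas utilities coincide, so 162^α·156.7^(1−α) = 68.9^α·189^(1−α).
Rearrange to (162/68.9)^α = (189/156.7)^(1−α) and take logs: α·0.8549402 = (1−α)·0.1874139.
Thus α·(1.0423541) = 0.1874139, so α = 0.1874139/1.0423541 ≈ 0.1798.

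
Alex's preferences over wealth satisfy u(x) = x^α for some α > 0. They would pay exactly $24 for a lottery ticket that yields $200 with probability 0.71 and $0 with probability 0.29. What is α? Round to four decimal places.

Since u(0) = 0, the lottery's EU is 0.71·200^α.
Setting u(24) equal to that: 24^α = 0.71·200^α ⇒ (24/200)^α = 0.71.
Taking logs: α·ln(24/200) = ln(0.71), so α = -0.3424903 / -2.1202635 ≈ 0.1615.

α ≈ 0.1615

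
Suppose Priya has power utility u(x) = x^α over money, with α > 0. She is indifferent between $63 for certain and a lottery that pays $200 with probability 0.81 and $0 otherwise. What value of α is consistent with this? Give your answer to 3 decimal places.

The lottery's expected utility is 0.81·u(200) + 0.19·u(0) = 0.81·200^α (since u(0) = 0 for α > 0).
Setting u(63) equal to that: 63^α = 0.81·200^α ⇒ (63/200)^α = 0.81.
α = ln(0.81) / ln(63/200) = -0.210721/-1.155183 ≈ 0.182.

α ≈ 0.182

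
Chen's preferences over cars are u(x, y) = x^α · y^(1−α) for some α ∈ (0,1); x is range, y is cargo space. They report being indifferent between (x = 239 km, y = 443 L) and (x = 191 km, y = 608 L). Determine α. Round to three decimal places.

α ≈ 0.585

The Cobb–Douglas utilities coincide, so 239^α·443^(1−α) = 191^α·608^(1−α).
Rearrange to (239/191)^α = (608/443)^(1−α) and take logs: α·0.224190 = (1−α)·0.316605.
With A = 0.224190 and B = 0.316605: α·A = (1−α)·B, so α = B/(A+B) = 0.316605/0.540795 ≈ 0.585.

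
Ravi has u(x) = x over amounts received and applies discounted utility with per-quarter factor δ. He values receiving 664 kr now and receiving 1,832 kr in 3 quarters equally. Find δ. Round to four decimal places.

Equating discounted utilities: u(664) = δ^3·u(1832) ⇒ δ^3 = u(664)/u(1832).
With u(x) = x: δ^3 = 664/1832 = 0.36245.
Taking the cube root: δ = 0.36245^(1/3) ≈ 0.7130.

δ ≈ 0.7130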